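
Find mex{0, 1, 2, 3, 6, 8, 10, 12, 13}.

4

The values 0, 1, 2, 3 are all present; 4 is the first non-negative integer missing from the set.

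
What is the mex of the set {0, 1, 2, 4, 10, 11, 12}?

The values 0, 1, 2 are all present; 3 is the first non-negative integer missing from the set.

3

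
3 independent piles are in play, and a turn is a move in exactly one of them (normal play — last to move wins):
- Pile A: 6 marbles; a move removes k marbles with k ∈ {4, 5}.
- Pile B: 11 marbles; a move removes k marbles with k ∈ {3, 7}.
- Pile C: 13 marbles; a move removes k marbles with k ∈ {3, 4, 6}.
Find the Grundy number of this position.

For pile A, compute g(0), g(1), … with moves {4, 5}:
k:     0  1  2  3  4  5  6
g(k):  0  0  0  0  1  1  1
So g(6) = 1.
Build the Grundy sequence for pile B with g(k) = mex{g(k−s) : s ∈ {3, 7}, s ≤ k}:
k:     0  1  2  3  4  5  6  7  8  9 10 11
g(k):  0  0  0  1  1  1  0  2  2  1  0  0
So g(11) = 0.
Grundy values for pile C (subtraction set {3, 4, 6}):
g(0) = mex{} = 0
g(1) = mex{} = 0
g(2) = mex{} = 0
g(3) = mex{0} = 1
g(4) = mex{0} = 1
g(5) = mex{0} = 1
g(6) = mex{0,1} = 2
g(7) = mex{0,1} = 2
g(8) = mex{0,1} = 2
g(9) = mex{1,2} = 0
g(10) = mex{1,2} = 0
g(11) = mex{1,2} = 0
g(12) = mex{0,2} = 1
g(13) = mex{0,2} = 1
So g(13) = 1.
By the Sprague-Grundy theorem, the Grundy value of a sum of independent games is the XOR of the component values.
Combined value = 1 XOR 0 XOR 1 = 0.

0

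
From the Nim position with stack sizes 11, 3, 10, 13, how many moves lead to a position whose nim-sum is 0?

3

Nim-sum: 11 ⊕ 3 ⊕ 10 ⊕ 13 = 15.
The overall nim-sum is X = 15. A stack of size p has a winning move iff p XOR X < p (reduce it to p XOR X).
  11: 11 XOR 15 = 4 < 11 — winning move (to 4).
  3: 3 XOR 15 = 12 ≥ 3 — no move.
  10: 10 XOR 15 = 5 < 10 — winning move (to 5).
  13: 13 XOR 15 = 2 < 13 — winning move (to 2).
That gives 3 winning moves.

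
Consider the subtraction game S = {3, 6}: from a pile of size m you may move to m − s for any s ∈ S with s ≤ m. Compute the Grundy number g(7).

2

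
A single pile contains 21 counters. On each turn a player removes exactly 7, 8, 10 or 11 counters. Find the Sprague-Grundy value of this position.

0

Build the Grundy sequence with g(k) = mex{g(k−s) : s ∈ {7, 8, 10, 11}, s ≤ k}:
k:     0  1  2  3  4  5  6  7  8  9 10 11 12 13 14 15 16 17 18 19 20 21
g(k):  0  0  0  0  0  0  0  1  1  1  1  1  1  1  2  2  2  2  0  0  0  0
So g(21) = 0.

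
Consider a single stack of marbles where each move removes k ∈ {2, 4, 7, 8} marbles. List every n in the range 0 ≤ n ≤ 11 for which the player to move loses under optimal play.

0, 1, 6, 11

Build the Grundy sequence with g(k) = mex{g(k−s) : s ∈ {2, 4, 7, 8}, s ≤ k}:
g(0) = mex{} = 0
g(1) = mex{} = 0
g(2) = mex{0} = 1
g(3) = mex{0} = 1
g(4) = mex{0,1} = 2
g(5) = mex{0,1} = 2
g(6) = mex{1,2} = 0
g(7) = mex{0,1,2} = 3
g(8) = mex{0,2} = 1
g(9) = mex{0,1,2,3} = 4
g(10) = mex{0,1} = 2
g(11) = mex{1,2,3,4} = 0
The P-positions (g = 0) in 0..11 are 0, 1, 6, 11.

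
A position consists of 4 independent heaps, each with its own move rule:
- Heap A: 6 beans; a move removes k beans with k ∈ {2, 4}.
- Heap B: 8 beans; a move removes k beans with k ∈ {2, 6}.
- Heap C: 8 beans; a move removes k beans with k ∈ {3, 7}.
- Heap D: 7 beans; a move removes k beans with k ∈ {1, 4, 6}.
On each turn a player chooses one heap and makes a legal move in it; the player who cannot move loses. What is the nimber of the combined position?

2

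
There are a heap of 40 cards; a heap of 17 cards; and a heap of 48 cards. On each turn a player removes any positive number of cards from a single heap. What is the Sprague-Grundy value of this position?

9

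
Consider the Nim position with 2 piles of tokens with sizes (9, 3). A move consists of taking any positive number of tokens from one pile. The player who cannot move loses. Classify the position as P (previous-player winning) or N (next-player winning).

Compute the nim-sum pairwise:
9 ^ 3 = 10
The nim-sum is 10 ≠ 0, so this is an N-position: the player to move can win.

N-position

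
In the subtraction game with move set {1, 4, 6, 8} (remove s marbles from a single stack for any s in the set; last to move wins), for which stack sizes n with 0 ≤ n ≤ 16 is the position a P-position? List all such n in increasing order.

Compute g(0), g(1), … for moves {1, 4, 6, 8}:
k:     0  1  2  3  4  5  6  7  8  9 10 11 12 13 14 15 16
g(k):  0  1  0  1  2  0  1  0  1  2  3  2  0  1  0  1  2
The P-positions (g = 0) in 0..16 are 0, 2, 5, 7, 12, 14.

0, 2, 5, 7, 12, 14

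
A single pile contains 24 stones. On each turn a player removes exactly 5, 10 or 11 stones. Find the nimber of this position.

Build the Grundy sequence with g(k) = mex{g(k−s) : s ∈ {5, 10, 11}, s ≤ k}:
k:     0  1  2  3  4  5  6  7  8  9 10 11 12 13 14 15 16 17 18 19 20 21 22 23 24
g(k):  0  0  0  0  0  1  1  1  1  1  2  2  2  2  2  3  0  0  0  0  0  1  1  1  1
So g(24) = 1.

1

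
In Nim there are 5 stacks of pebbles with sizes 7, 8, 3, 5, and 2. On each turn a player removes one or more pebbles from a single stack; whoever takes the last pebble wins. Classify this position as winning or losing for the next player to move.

Winning position

Nim-sum: 7 ^ 8 ^ 3 ^ 5 ^ 2 = 11.
The nim-sum is 11 ≠ 0, so this is an N-position: the player to move can win.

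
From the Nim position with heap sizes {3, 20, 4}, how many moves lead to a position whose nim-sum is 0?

1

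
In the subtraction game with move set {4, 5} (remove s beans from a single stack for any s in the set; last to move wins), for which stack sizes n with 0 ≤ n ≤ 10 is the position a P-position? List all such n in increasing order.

Build the Grundy sequence with g(k) = mex{g(k−s) : s ∈ {4, 5}, s ≤ k}:
g(0) = mex{} = 0
g(1) = mex{} = 0
g(2) = mex{} = 0
g(3) = mex{} = 0
g(4) = mex{0} = 1
g(5) = mex{0} = 1
g(6) = mex{0} = 1
g(7) = mex{0} = 1
g(8) = mex{0,1} = 2
g(9) = mex{1} = 0
g(10) = mex{1} = 0
The P-positions (g = 0) in 0..10 are 0, 1, 2, 3, 9, 10.

0, 1, 2, 3, 9, 10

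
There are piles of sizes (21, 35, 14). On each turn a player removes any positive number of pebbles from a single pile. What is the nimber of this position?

Nim-sum: 21 ^ 35 ^ 14 = 56.

56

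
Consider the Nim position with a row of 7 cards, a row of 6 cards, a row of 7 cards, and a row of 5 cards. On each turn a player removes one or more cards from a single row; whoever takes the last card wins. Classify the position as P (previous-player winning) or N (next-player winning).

N-position

Nim-sum: 7 ^ 6 ^ 7 ^ 5 = 3.
The nim-sum is 3 ≠ 0, so this is an N-position: the player to move can win.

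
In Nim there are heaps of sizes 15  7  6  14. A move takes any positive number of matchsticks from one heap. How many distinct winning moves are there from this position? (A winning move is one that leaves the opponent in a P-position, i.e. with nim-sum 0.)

0

Nim-sum: 15 ⊕ 7 ⊕ 6 ⊕ 14 = 0.
The nim-sum is already 0, so every move leaves a nonzero nim-sum — there are no winning moves.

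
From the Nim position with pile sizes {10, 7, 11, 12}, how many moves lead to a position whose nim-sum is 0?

3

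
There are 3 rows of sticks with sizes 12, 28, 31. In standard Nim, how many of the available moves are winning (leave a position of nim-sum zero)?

Write each in binary and XOR column by column:
  01100  (12)
  11100  (28)
  11111  (31)
  -----
  01111  (15)
The overall nim-sum is X = 15. A row of size p has a winning move iff p XOR X < p (reduce it to p XOR X).
  12: 12 XOR 15 = 3 < 12 — winning move (to 3).
  28: 28 XOR 15 = 19 < 28 — winning move (to 19).
  31: 31 XOR 15 = 16 < 31 — winning move (to 16).
That gives 3 winning moves.

3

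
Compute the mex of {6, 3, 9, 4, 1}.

0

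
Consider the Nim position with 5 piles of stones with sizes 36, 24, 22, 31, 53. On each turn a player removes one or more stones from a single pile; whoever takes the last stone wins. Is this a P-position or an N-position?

Write each in binary and XOR column by column:
  100100  (36)
  011000  (24)
  010110  (22)
  011111  (31)
  110101  (53)
  ------
  000000  (0)
The nim-sum is 0, so this is a P-position: the player to move is in a losing position under optimal play.

P-position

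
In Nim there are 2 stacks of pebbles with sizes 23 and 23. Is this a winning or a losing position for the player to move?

Losing position

Write each in binary and XOR column by column:
  10111  (23)
  10111  (23)
  -----
  00000  (0)
The nim-sum is 0, so this is a P-position: the player to move is in a losing position under optimal play.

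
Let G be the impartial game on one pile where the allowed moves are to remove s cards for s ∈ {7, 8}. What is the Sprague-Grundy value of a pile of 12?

Build the Grundy sequence with g(k) = mex{g(k−s) : s ∈ {7, 8}, s ≤ k}:
g(0) = mex{} = 0
g(1) = mex{} = 0
g(2) = mex{} = 0
g(3) = mex{} = 0
g(4) = mex{} = 0
g(5) = mex{} = 0
g(6) = mex{} = 0
g(7) = mex{0} = 1
g(8) = mex{0} = 1
g(9) = mex{0} = 1
g(10) = mex{0} = 1
g(11) = mex{0} = 1
g(12) = mex{0} = 1
So g(12) = 1.

1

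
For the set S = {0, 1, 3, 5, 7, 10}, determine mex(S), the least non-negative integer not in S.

The values 0, 1 are all present; 2 is the first non-negative integer missing from the set.

2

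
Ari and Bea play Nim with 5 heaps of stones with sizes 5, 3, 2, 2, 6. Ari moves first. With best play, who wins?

Bea wins

Compute the nim-sum pairwise:
5 XOR 3 = 6
6 XOR 2 = 4
4 XOR 2 = 6
6 XOR 6 = 0
The nim-sum is 0, so this is a P-position: the player to move is in a losing position under optimal play; Ari is about to move from it and so loses — Bea wins.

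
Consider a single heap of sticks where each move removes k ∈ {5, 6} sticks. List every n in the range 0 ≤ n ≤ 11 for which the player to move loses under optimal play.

0, 1, 2, 3, 4, 11

Build the Grundy sequence with g(k) = mex{g(k−s) : s ∈ {5, 6}, s ≤ k}:
g(0) = mex{} = 0
g(1) = mex{} = 0
g(2) = mex{} = 0
g(3) = mex{} = 0
g(4) = mex{} = 0
g(5) = mex{0} = 1
g(6) = mex{0} = 1
g(7) = mex{0} = 1
g(8) = mex{0} = 1
g(9) = mex{0} = 1
g(10) = mex{0,1} = 2
g(11) = mex{1} = 0
The P-positions (g = 0) in 0..11 are 0, 1, 2, 3, 4, 11.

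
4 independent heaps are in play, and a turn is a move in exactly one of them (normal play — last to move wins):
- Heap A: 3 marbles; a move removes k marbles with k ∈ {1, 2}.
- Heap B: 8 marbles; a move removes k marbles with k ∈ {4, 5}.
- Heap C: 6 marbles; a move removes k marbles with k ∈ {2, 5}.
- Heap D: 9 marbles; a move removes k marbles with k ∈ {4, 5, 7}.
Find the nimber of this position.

1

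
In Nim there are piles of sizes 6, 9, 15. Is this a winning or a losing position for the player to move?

Losing position

Bitwise XOR of the heap sizes:
  0110  (6)
  1001  (9)
  1111  (15)
  ----
  0000  (0)
The nim-sum is 0, so this is a P-position: the player to move is in a losing position under optimal play.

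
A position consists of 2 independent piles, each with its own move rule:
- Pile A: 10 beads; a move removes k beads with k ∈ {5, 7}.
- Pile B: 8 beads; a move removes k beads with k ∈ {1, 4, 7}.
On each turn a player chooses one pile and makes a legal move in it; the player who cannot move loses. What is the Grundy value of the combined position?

2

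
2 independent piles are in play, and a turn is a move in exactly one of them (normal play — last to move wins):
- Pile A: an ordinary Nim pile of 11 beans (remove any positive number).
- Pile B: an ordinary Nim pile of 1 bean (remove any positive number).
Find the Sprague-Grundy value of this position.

10

Pile A is a plain Nim pile of size 11, so its Grundy value is 11.
Pile B is a plain Nim pile of size 1, so its Grundy value is 1.
The value of a disjunctive sum is the nim-sum of the parts.
Combined value = 11 ⊕ 1 = 10.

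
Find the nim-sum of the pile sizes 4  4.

Nim-sum: 4 ^ 4 = 0.

0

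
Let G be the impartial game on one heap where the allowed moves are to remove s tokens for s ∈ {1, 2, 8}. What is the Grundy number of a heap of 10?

Grundy values for subtraction set {1, 2, 8}:
k:     0  1  2  3  4  5  6  7  8  9 10
g(k):  0  1  2  0  1  2  0  1  2  0  1
So g(10) = 1.

1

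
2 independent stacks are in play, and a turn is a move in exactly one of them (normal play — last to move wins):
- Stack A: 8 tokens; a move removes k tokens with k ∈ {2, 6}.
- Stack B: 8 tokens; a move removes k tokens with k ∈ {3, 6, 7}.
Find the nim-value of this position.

2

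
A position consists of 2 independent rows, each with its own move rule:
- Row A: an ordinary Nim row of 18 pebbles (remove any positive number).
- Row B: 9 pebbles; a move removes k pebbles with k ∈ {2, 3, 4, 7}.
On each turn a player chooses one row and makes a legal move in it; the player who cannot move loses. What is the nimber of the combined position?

22

Row A is a plain Nim row of size 18, so its Grundy value is 18.
For row B, compute g(0), g(1), … with moves {2, 3, 4, 7}:
k:     0  1  2  3  4  5  6  7  8  9
g(k):  0  0  1  1  2  2  0  3  1  4
So g(9) = 4.
By the Sprague-Grundy theorem, the Grundy value of a sum of independent games is the XOR of the component values.
Combined value = 18 XOR 4 = 22.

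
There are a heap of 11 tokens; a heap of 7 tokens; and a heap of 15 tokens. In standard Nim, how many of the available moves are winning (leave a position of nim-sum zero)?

3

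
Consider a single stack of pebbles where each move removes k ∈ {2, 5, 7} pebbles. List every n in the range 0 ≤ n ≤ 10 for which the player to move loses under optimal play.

Compute g(0), g(1), … for moves {2, 5, 7}:
k:     0  1  2  3  4  5  6  7  8  9 10
g(k):  0  0  1  1  0  2  1  3  2  2  0
The P-positions (g = 0) in 0..10 are 0, 1, 4, 10.

0, 1, 4, 10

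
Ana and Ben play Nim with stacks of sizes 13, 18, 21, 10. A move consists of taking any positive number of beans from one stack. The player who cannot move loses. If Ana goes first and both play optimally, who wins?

Ben wins

Compute the nim-sum pairwise:
13 XOR 18 = 31
31 XOR 21 = 10
10 XOR 10 = 0
The nim-sum is 0, so this is a P-position: the player to move is in a losing position under optimal play; Ana is about to move from it and so loses — Ben wins.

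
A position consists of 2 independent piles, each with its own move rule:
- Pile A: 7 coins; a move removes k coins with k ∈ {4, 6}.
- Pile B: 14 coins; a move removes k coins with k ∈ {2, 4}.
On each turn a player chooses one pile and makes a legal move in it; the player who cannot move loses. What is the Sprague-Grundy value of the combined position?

0

Build the Grundy sequence for pile A with g(k) = mex{g(k−s) : s ∈ {4, 6}, s ≤ k}:
k:     0  1  2  3  4  5  6  7
g(k):  0  0  0  0  1  1  1  1
So g(7) = 1.
For pile B, compute g(0), g(1), … with moves {2, 4}:
g(0) = mex{} = 0
g(1) = mex{} = 0
g(2) = mex{0} = 1
g(3) = mex{0} = 1
g(4) = mex{0,1} = 2
g(5) = mex{0,1} = 2
g(6) = mex{1,2} = 0
g(7) = mex{1,2} = 0
g(8) = mex{0,2} = 1
g(9) = mex{0,2} = 1
g(10) = mex{0,1} = 2
g(11) = mex{0,1} = 2
g(12) = mex{1,2} = 0
g(13) = mex{1,2} = 0
g(14) = mex{0,2} = 1
So g(14) = 1.
The value of a disjunctive sum is the nim-sum of the parts.
Combined value = 1 XOR 1 = 0.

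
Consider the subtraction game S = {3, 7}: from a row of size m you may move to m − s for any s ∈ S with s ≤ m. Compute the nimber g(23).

Compute g(0), g(1), … for moves {3, 7}:
k:     0  1  2  3  4  5  6  7  8  9 10 11 12 13 14 15 16 17 18 19 20 21 22 23
g(k):  0  0  0  1  1  1  0  2  2  1  0  0  0  1  1  1  0  2  2  1  0  0  0  1
So g(23) = 1.

1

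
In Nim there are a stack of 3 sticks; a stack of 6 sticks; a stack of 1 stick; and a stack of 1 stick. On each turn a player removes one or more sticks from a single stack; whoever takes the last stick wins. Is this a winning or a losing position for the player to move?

In binary:
  011  (3)
  110  (6)
  001  (1)
  001  (1)
  ---
  101  (5)
The nim-sum is 5 ≠ 0, so this is an N-position: the player to move can win.

Winning position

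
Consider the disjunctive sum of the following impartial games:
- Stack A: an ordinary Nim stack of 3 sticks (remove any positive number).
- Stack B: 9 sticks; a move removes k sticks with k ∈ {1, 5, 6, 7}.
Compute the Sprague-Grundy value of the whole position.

0

Stack A is a plain Nim stack of size 3, so its Grundy value is 3.
Build the Grundy sequence for stack B with g(k) = mex{g(k−s) : s ∈ {1, 5, 6, 7}, s ≤ k}:
g(0) = mex{} = 0
g(1) = mex{0} = 1
g(2) = mex{1} = 0
g(3) = mex{0} = 1
g(4) = mex{1} = 0
g(5) = mex{0} = 1
g(6) = mex{0,1} = 2
g(7) = mex{0,1,2} = 3
g(8) = mex{0,1,3} = 2
g(9) = mex{0,1,2} = 3
So g(9) = 3.
By the Sprague-Grundy theorem, the Grundy value of a sum of independent games is the XOR of the component values.
Combined value = 3 XOR 3 = 0.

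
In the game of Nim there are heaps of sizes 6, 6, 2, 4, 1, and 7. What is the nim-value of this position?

0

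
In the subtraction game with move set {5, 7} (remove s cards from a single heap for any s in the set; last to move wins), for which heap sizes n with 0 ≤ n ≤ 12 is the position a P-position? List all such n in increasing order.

0, 1, 2, 3, 4, 12

Grundy values for subtraction set {5, 7}:
k:     0  1  2  3  4  5  6  7  8  9 10 11 12
g(k):  0  0  0  0  0  1  1  1  1  1  2  2  0
The P-positions (g = 0) in 0..12 are 0, 1, 2, 3, 4, 12.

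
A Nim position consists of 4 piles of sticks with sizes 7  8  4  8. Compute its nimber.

Write each in binary and XOR column by column:
  0111  (7)
  1000  (8)
  0100  (4)
  1000  (8)
  ----
  0011  (3)

3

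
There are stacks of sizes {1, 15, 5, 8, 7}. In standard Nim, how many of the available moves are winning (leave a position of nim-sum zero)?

Compute the nim-sum pairwise:
1 ^ 15 = 14
14 ^ 5 = 11
11 ^ 8 = 3
3 ^ 7 = 4
The overall nim-sum is X = 4. A stack of size p has a winning move iff p XOR X < p (reduce it to p XOR X).
  1: 1 XOR 4 = 5 ≥ 1 — no move.
  15: 15 XOR 4 = 11 < 15 — winning move (to 11).
  5: 5 XOR 4 = 1 < 5 — winning move (to 1).
  8: 8 XOR 4 = 12 ≥ 8 — no move.
  7: 7 XOR 4 = 3 < 7 — winning move (to 3).
That gives 3 winning moves.

3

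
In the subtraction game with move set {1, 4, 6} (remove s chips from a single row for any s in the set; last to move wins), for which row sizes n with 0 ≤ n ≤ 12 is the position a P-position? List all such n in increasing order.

Compute g(0), g(1), … for moves {1, 4, 6}:
g(0) = mex{} = 0
g(1) = mex{0} = 1
g(2) = mex{1} = 0
g(3) = mex{0} = 1
g(4) = mex{0,1} = 2
g(5) = mex{1,2} = 0
g(6) = mex{0} = 1
g(7) = mex{1} = 0
g(8) = mex{0,2} = 1
g(9) = mex{0,1} = 2
g(10) = mex{1,2} = 0
g(11) = mex{0} = 1
g(12) = mex{1} = 0
The P-positions (g = 0) in 0..12 are 0, 2, 5, 7, 10, 12.

0, 2, 5, 7, 10, 12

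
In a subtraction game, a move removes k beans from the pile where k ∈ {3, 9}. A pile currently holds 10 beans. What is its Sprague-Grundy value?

1

Compute g(0), g(1), … for moves {3, 9}:
g(0) = mex{} = 0
g(1) = mex{} = 0
g(2) = mex{} = 0
g(3) = mex{0} = 1
g(4) = mex{0} = 1
g(5) = mex{0} = 1
g(6) = mex{1} = 0
g(7) = mex{1} = 0
g(8) = mex{1} = 0
g(9) = mex{0} = 1
g(10) = mex{0} = 1
So g(10) = 1.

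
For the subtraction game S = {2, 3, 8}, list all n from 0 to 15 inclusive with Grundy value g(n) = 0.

0, 1, 5, 6, 10, 11, 15

Grundy values for subtraction set {2, 3, 8}:
k:     0  1  2  3  4  5  6  7  8  9 10 11 12 13 14 15
g(k):  0  0  1  1  2  0  0  1  1  2  0  0  1  1  2  0
The P-positions (g = 0) in 0..15 are 0, 1, 5, 6, 10, 11, 15.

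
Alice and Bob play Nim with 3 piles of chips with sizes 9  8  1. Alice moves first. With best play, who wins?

Bob wins

Compute the nim-sum pairwise:
9 ^ 8 = 1
1 ^ 1 = 0
The nim-sum is 0, so this is a P-position: the player to move is in a losing position under optimal play; Alice is about to move from it and so loses — Bob wins.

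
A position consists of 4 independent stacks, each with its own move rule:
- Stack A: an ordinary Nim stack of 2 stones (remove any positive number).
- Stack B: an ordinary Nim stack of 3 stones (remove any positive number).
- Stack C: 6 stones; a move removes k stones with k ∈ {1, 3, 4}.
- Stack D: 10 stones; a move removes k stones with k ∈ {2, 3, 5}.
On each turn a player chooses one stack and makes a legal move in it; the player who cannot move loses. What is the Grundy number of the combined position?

2

Stack A is a plain Nim stack of size 2, so its Grundy value is 2.
Stack B is a plain Nim stack of size 3, so its Grundy value is 3.
Grundy values for stack C (subtraction set {1, 3, 4}):
k:     0  1  2  3  4  5  6
g(k):  0  1  0  1  2  3  2
So g(6) = 2.
Build the Grundy sequence for stack D with g(k) = mex{g(k−s) : s ∈ {2, 3, 5}, s ≤ k}:
k:     0  1  2  3  4  5  6  7  8  9 10
g(k):  0  0  1  1  2  2  3  0  0  1  1
So g(10) = 1.
The value of a disjunctive sum is the nim-sum of the parts.
Combined value = 2 ⊕ 3 ⊕ 2 ⊕ 1 = 2.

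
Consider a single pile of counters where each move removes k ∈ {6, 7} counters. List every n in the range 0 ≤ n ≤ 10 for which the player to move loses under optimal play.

0, 1, 2, 3, 4, 5

Compute g(0), g(1), … for moves {6, 7}:
g(0) = mex{} = 0
g(1) = mex{} = 0
g(2) = mex{} = 0
g(3) = mex{} = 0
g(4) = mex{} = 0
g(5) = mex{} = 0
g(6) = mex{0} = 1
g(7) = mex{0} = 1
g(8) = mex{0} = 1
g(9) = mex{0} = 1
g(10) = mex{0} = 1
The P-positions (g = 0) in 0..10 are 0, 1, 2, 3, 4, 5.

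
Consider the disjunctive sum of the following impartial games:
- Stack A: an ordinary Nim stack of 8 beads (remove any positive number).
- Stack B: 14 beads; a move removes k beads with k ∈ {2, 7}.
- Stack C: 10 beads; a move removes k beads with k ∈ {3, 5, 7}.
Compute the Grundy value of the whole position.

Stack A is a plain Nim stack of size 8, so its Grundy value is 8.
Grundy values for stack B (subtraction set {2, 7}):
k:     0  1  2  3  4  5  6  7  8  9 10 11 12 13 14
g(k):  0  0  1  1  0  0  1  1  2  0  0  1  1  0  0
So g(14) = 0.
Grundy values for stack C (subtraction set {3, 5, 7}):
k:     0  1  2  3  4  5  6  7  8  9 10
g(k):  0  0  0  1  1  1  2  2  2  3  0
So g(10) = 0.
By the Sprague-Grundy theorem, the Grundy value of a sum of independent games is the XOR of the component values.
Combined value = 8 ⊕ 0 ⊕ 0 = 8.

8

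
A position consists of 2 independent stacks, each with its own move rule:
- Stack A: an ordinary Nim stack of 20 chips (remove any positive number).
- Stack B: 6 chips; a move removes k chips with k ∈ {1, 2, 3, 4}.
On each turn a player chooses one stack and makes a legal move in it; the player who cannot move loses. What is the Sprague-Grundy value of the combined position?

Stack A is a plain Nim stack of size 20, so its Grundy value is 20.
For stack B, compute g(0), g(1), … with moves {1, 2, 3, 4}:
k:     0  1  2  3  4  5  6
g(k):  0  1  2  3  4  0  1
So g(6) = 1.
By the Sprague-Grundy theorem, the Grundy value of a sum of independent games is the XOR of the component values.
Combined value = 20 ⊕ 1 = 21.

21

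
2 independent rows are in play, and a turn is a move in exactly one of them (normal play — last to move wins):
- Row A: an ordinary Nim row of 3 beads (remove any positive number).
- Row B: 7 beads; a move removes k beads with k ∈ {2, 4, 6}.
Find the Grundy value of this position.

0

Row A is a plain Nim row of size 3, so its Grundy value is 3.
Build the Grundy sequence for row B with g(k) = mex{g(k−s) : s ∈ {2, 4, 6}, s ≤ k}:
g(0) = mex{} = 0
g(1) = mex{} = 0
g(2) = mex{0} = 1
g(3) = mex{0} = 1
g(4) = mex{0,1} = 2
g(5) = mex{0,1} = 2
g(6) = mex{0,1,2} = 3
g(7) = mex{0,1,2} = 3
So g(7) = 3.
By the Sprague-Grundy theorem, the Grundy value of a sum of independent games is the XOR of the component values.
Combined value = 3 XOR 3 = 0.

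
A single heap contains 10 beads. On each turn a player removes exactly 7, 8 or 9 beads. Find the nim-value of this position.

Grundy values for subtraction set {7, 8, 9}:
k:     0  1  2  3  4  5  6  7  8  9 10
g(k):  0  0  0  0  0  0  0  1  1  1  1
So g(10) = 1.

1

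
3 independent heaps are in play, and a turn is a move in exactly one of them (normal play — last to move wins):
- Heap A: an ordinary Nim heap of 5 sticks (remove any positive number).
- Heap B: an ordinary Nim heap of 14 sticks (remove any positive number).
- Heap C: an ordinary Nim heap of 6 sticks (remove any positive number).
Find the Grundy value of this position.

13

Heap A is a plain Nim heap of size 5, so its Grundy value is 5.
Heap B is a plain Nim heap of size 14, so its Grundy value is 14.
Heap C is a plain Nim heap of size 6, so its Grundy value is 6.
By the Sprague-Grundy theorem, the Grundy value of a sum of independent games is the XOR of the component values.
Combined value = 5 ⊕ 14 ⊕ 6 = 13.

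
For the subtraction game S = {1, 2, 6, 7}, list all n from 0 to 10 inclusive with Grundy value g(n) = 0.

0, 3, 8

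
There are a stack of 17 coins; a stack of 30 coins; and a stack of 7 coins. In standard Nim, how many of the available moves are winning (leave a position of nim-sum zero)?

1

Nim-sum: 17 XOR 30 XOR 7 = 8.
The overall nim-sum is X = 8. A stack of size p has a winning move iff p XOR X < p (reduce it to p XOR X).
  17: 17 XOR 8 = 25 ≥ 17 — no move.
  30: 30 XOR 8 = 22 < 30 — winning move (to 22).
  7: 7 XOR 8 = 15 ≥ 7 — no move.
That gives 1 winning move.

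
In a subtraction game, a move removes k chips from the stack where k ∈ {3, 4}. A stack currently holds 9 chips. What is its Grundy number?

0

Build the Grundy sequence with g(k) = mex{g(k−s) : s ∈ {3, 4}, s ≤ k}:
k:     0  1  2  3  4  5  6  7  8  9
g(k):  0  0  0  1  1  1  2  0  0  0
So g(9) = 0.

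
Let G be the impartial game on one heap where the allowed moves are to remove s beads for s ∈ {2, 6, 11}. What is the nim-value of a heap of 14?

3

Compute g(0), g(1), … for moves {2, 6, 11}:
g(0) = mex{} = 0
g(1) = mex{} = 0
g(2) = mex{0} = 1
g(3) = mex{0} = 1
g(4) = mex{1} = 0
g(5) = mex{1} = 0
g(6) = mex{0} = 1
g(7) = mex{0} = 1
g(8) = mex{1} = 0
g(9) = mex{1} = 0
g(10) = mex{0} = 1
g(11) = mex{0} = 1
g(12) = mex{0,1} = 2
g(13) = mex{1} = 0
g(14) = mex{0,1,2} = 3
So g(14) = 3.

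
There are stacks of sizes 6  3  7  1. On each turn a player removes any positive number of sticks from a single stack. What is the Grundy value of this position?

Nim-sum: 6 XOR 3 XOR 7 XOR 1 = 3.

3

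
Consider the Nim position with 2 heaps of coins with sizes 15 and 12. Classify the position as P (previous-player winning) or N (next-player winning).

N-position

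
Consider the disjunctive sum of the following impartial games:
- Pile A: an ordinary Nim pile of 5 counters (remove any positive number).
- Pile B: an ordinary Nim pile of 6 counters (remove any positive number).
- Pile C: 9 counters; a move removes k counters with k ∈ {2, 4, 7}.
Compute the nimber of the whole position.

3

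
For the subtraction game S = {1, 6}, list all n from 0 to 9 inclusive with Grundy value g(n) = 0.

Compute g(0), g(1), … for moves {1, 6}:
k:     0  1  2  3  4  5  6  7  8  9
g(k):  0  1  0  1  0  1  2  0  1  0
The P-positions (g = 0) in 0..9 are 0, 2, 4, 7, 9.

0, 2, 4, 7, 9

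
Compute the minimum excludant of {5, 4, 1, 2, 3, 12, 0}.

The values 0, 1, 2, 3, 4, 5 are all present; 6 is the first non-negative integer missing from the set.

6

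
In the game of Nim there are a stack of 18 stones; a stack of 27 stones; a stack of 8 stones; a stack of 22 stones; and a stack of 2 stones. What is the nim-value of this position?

21

Compute the nim-sum pairwise:
18 ^ 27 = 9
9 ^ 8 = 1
1 ^ 22 = 23
23 ^ 2 = 21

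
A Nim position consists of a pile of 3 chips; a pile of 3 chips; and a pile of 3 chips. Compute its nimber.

Bitwise XOR of the heap sizes:
  11  (3)
  11  (3)
  11  (3)
  --
  11  (3)

3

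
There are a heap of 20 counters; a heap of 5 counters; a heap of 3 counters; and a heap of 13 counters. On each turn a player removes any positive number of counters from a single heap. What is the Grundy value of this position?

In binary:
  10100  (20)
  00101  (5)
  00011  (3)
  01101  (13)
  -----
  11111  (31)

31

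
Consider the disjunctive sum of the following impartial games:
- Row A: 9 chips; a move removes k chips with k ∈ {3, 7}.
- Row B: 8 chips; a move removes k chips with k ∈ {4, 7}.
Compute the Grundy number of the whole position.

For row A, compute g(0), g(1), … with moves {3, 7}:
g(0) = mex{} = 0
g(1) = mex{} = 0
g(2) = mex{} = 0
g(3) = mex{0} = 1
g(4) = mex{0} = 1
g(5) = mex{0} = 1
g(6) = mex{1} = 0
g(7) = mex{0,1} = 2
g(8) = mex{0,1} = 2
g(9) = mex{0} = 1
So g(9) = 1.
Build the Grundy sequence for row B with g(k) = mex{g(k−s) : s ∈ {4, 7}, s ≤ k}:
g(0) = mex{} = 0
g(1) = mex{} = 0
g(2) = mex{} = 0
g(3) = mex{} = 0
g(4) = mex{0} = 1
g(5) = mex{0} = 1
g(6) = mex{0} = 1
g(7) = mex{0} = 1
g(8) = mex{0,1} = 2
So g(8) = 2.
By the Sprague-Grundy theorem, the Grundy value of a sum of independent games is the XOR of the component values.
Combined value = 1 XOR 2 = 3.

3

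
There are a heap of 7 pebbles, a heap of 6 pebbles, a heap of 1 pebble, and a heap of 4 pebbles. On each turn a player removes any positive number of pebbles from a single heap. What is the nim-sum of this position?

4

Compute the nim-sum pairwise:
7 XOR 6 = 1
1 XOR 1 = 0
0 XOR 4 = 4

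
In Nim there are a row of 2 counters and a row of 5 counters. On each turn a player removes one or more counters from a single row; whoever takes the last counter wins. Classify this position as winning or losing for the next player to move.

Winning position

Compute the nim-sum pairwise:
2 XOR 5 = 7
The nim-sum is 7 ≠ 0, so this is an N-position: the player to move can win.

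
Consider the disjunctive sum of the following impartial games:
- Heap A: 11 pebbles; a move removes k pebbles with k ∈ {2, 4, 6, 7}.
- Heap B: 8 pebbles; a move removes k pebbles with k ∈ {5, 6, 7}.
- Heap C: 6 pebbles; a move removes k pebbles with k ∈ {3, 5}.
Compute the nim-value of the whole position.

2

For heap A, compute g(0), g(1), … with moves {2, 4, 6, 7}:
k:     0  1  2  3  4  5  6  7  8  9 10 11
g(k):  0  0  1  1  2  2  3  3  4  0  0  1
So g(11) = 1.
Grundy values for heap B (subtraction set {5, 6, 7}):
k:     0  1  2  3  4  5  6  7  8
g(k):  0  0  0  0  0  1  1  1  1
So g(8) = 1.
For heap C, compute g(0), g(1), … with moves {3, 5}:
k:     0  1  2  3  4  5  6
g(k):  0  0  0  1  1  1  2
So g(6) = 2.
By the Sprague-Grundy theorem, the Grundy value of a sum of independent games is the XOR of the component values.
Combined value = 1 XOR 1 XOR 2 = 2.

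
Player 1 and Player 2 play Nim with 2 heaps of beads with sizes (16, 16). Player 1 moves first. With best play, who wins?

In binary:
  10000  (16)
  10000  (16)
  -----
  00000  (0)
The nim-sum is 0, so this is a P-position: the player to move is in a losing position under optimal play; Player 1 is about to move from it and so loses — Player 2 wins.

Player 2 wins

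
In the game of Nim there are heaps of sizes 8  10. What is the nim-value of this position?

2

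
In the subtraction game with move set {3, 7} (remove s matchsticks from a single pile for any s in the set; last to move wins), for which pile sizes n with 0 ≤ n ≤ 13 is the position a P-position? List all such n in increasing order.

0, 1, 2, 6, 10, 11, 12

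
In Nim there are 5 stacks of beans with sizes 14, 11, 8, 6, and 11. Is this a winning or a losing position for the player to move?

Losing position

Nim-sum: 14 ⊕ 11 ⊕ 8 ⊕ 6 ⊕ 11 = 0.
The nim-sum is 0, so this is a P-position: the player to move is in a losing position under optimal play.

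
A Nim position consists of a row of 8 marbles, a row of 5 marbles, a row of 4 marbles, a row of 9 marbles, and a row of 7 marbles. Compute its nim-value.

Bitwise XOR of the heap sizes:
  1000  (8)
  0101  (5)
  0100  (4)
  1001  (9)
  0111  (7)
  ----
  0111  (7)

7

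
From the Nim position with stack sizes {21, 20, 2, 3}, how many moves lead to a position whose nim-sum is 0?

0

Compute the nim-sum pairwise:
21 XOR 20 = 1
1 XOR 2 = 3
3 XOR 3 = 0
The nim-sum is already 0, so every move leaves a nonzero nim-sum — there are no winning moves.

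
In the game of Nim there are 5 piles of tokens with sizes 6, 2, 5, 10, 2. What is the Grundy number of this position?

Bitwise XOR of the heap sizes:
  0110  (6)
  0010  (2)
  0101  (5)
  1010  (10)
  0010  (2)
  ----
  1001  (9)

9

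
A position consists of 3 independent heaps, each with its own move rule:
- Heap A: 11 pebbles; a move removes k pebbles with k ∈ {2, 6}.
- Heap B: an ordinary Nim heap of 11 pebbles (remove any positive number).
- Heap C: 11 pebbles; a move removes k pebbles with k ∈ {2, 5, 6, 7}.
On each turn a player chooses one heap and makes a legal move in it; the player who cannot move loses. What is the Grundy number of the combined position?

Grundy values for heap A (subtraction set {2, 6}):
g(0) = mex{} = 0
g(1) = mex{} = 0
g(2) = mex{0} = 1
g(3) = mex{0} = 1
g(4) = mex{1} = 0
g(5) = mex{1} = 0
g(6) = mex{0} = 1
g(7) = mex{0} = 1
g(8) = mex{1} = 0
g(9) = mex{1} = 0
g(10) = mex{0} = 1
g(11) = mex{0} = 1
So g(11) = 1.
Heap B is a plain Nim heap of size 11, so its Grundy value is 11.
Build the Grundy sequence for heap C with g(k) = mex{g(k−s) : s ∈ {2, 5, 6, 7}, s ≤ k}:
k:     0  1  2  3  4  5  6  7  8  9 10 11
g(k):  0  0  1  1  0  2  1  3  2  2  3  3
So g(11) = 3.
By the Sprague-Grundy theorem, the Grundy value of a sum of independent games is the XOR of the component values.
Combined value = 1 ⊕ 11 ⊕ 3 = 9.

9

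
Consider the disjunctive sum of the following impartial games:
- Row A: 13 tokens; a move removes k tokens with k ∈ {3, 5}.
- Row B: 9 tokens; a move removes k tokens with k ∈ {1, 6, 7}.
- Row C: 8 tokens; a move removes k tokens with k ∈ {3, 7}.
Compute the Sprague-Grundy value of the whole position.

For row A, compute g(0), g(1), … with moves {3, 5}:
g(0) = mex{} = 0
g(1) = mex{} = 0
g(2) = mex{} = 0
g(3) = mex{0} = 1
g(4) = mex{0} = 1
g(5) = mex{0} = 1
g(6) = mex{0,1} = 2
g(7) = mex{0,1} = 2
g(8) = mex{1} = 0
g(9) = mex{1,2} = 0
g(10) = mex{1,2} = 0
g(11) = mex{0,2} = 1
g(12) = mex{0,2} = 1
g(13) = mex{0} = 1
So g(13) = 1.
For row B, compute g(0), g(1), … with moves {1, 6, 7}:
k:     0  1  2  3  4  5  6  7  8  9
g(k):  0  1  0  1  0  1  2  3  2  3
So g(9) = 3.
For row C, compute g(0), g(1), … with moves {3, 7}:
g(0) = mex{} = 0
g(1) = mex{} = 0
g(2) = mex{} = 0
g(3) = mex{0} = 1
g(4) = mex{0} = 1
g(5) = mex{0} = 1
g(6) = mex{1} = 0
g(7) = mex{0,1} = 2
g(8) = mex{0,1} = 2
So g(8) = 2.
The value of a disjunctive sum is the nim-sum of the parts.
Combined value = 1 XOR 3 XOR 2 = 0.

0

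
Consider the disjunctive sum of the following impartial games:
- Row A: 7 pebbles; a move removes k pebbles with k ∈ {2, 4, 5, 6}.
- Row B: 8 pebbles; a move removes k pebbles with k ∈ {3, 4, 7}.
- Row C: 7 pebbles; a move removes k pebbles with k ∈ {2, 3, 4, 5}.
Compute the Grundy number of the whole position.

Grundy values for row A (subtraction set {2, 4, 5, 6}):
k:     0  1  2  3  4  5  6  7
g(k):  0  0  1  1  2  2  3  3
So g(7) = 3.
Build the Grundy sequence for row B with g(k) = mex{g(k−s) : s ∈ {3, 4, 7}, s ≤ k}:
g(0) = mex{} = 0
g(1) = mex{} = 0
g(2) = mex{} = 0
g(3) = mex{0} = 1
g(4) = mex{0} = 1
g(5) = mex{0} = 1
g(6) = mex{0,1} = 2
g(7) = mex{0,1} = 2
g(8) = mex{0,1} = 2
So g(8) = 2.
Build the Grundy sequence for row C with g(k) = mex{g(k−s) : s ∈ {2, 3, 4, 5}, s ≤ k}:
k:     0  1  2  3  4  5  6  7
g(k):  0  0  1  1  2  2  3  0
So g(7) = 0.
The value of a disjunctive sum is the nim-sum of the parts.
Combined value = 3 XOR 2 XOR 0 = 1.

1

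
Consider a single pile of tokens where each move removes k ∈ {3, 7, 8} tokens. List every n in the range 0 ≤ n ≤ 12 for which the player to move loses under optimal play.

0, 1, 2, 6, 11, 12

Compute g(0), g(1), … for moves {3, 7, 8}:
k:     0  1  2  3  4  5  6  7  8  9 10 11 12
g(k):  0  0  0  1  1  1  0  2  2  1  3  0  0
The P-positions (g = 0) in 0..12 are 0, 1, 2, 6, 11, 12.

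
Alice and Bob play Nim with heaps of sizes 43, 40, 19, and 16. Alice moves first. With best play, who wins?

Nim-sum: 43 XOR 40 XOR 19 XOR 16 = 0.
The nim-sum is 0, so this is a P-position: the player to move is in a losing position under optimal play; Alice is about to move from it and so loses — Bob wins.

Bob wins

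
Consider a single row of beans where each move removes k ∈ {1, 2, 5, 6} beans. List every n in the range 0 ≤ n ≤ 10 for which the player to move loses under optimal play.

0, 3, 7, 10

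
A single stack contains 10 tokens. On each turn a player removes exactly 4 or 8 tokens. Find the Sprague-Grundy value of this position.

Compute g(0), g(1), … for moves {4, 8}:
g(0) = mex{} = 0
g(1) = mex{} = 0
g(2) = mex{} = 0
g(3) = mex{} = 0
g(4) = mex{0} = 1
g(5) = mex{0} = 1
g(6) = mex{0} = 1
g(7) = mex{0} = 1
g(8) = mex{0,1} = 2
g(9) = mex{0,1} = 2
g(10) = mex{0,1} = 2
So g(10) = 2.

2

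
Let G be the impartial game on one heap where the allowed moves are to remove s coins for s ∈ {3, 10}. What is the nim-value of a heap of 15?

0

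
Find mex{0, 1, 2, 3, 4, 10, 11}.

The values 0, 1, 2, 3, 4 are all present; 5 is the first non-negative integer missing from the set.

5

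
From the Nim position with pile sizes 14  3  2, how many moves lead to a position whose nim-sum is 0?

Nim-sum: 14 XOR 3 XOR 2 = 15.
The overall nim-sum is X = 15. A pile of size p has a winning move iff p XOR X < p (reduce it to p XOR X).
  14: 14 XOR 15 = 1 < 14 — winning move (to 1).
  3: 3 XOR 15 = 12 ≥ 3 — no move.
  2: 2 XOR 15 = 13 ≥ 2 — no move.
That gives 1 winning move.

1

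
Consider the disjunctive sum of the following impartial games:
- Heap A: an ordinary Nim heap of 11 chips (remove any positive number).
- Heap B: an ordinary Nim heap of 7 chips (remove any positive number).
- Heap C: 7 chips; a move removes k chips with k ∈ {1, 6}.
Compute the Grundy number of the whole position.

12

Heap A is a plain Nim heap of size 11, so its Grundy value is 11.
Heap B is a plain Nim heap of size 7, so its Grundy value is 7.
For heap C, compute g(0), g(1), … with moves {1, 6}:
g(0) = mex{} = 0
g(1) = mex{0} = 1
g(2) = mex{1} = 0
g(3) = mex{0} = 1
g(4) = mex{1} = 0
g(5) = mex{0} = 1
g(6) = mex{0,1} = 2
g(7) = mex{1,2} = 0
So g(7) = 0.
By the Sprague-Grundy theorem, the Grundy value of a sum of independent games is the XOR of the component values.
Combined value = 11 ⊕ 7 ⊕ 0 = 12.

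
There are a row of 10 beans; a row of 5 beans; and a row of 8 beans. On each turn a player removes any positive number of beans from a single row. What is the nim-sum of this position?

7

In binary:
  1010  (10)
  0101  (5)
  1000  (8)
  ----
  0111  (7)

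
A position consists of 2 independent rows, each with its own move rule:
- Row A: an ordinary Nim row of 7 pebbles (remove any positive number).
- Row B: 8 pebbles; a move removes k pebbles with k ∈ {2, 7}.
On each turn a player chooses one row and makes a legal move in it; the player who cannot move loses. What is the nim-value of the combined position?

5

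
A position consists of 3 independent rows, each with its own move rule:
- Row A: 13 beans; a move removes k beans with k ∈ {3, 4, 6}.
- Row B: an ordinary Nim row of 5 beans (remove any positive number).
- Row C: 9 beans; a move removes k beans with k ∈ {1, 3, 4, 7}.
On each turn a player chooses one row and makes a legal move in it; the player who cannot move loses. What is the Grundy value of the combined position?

5

Build the Grundy sequence for row A with g(k) = mex{g(k−s) : s ∈ {3, 4, 6}, s ≤ k}:
g(0) = mex{} = 0
g(1) = mex{} = 0
g(2) = mex{} = 0
g(3) = mex{0} = 1
g(4) = mex{0} = 1
g(5) = mex{0} = 1
g(6) = mex{0,1} = 2
g(7) = mex{0,1} = 2
g(8) = mex{0,1} = 2
g(9) = mex{1,2} = 0
g(10) = mex{1,2} = 0
g(11) = mex{1,2} = 0
g(12) = mex{0,2} = 1
g(13) = mex{0,2} = 1
So g(13) = 1.
Row B is a plain Nim row of size 5, so its Grundy value is 5.
Build the Grundy sequence for row C with g(k) = mex{g(k−s) : s ∈ {1, 3, 4, 7}, s ≤ k}:
k:     0  1  2  3  4  5  6  7  8  9
g(k):  0  1  0  1  2  3  2  3  0  1
So g(9) = 1.
The value of a disjunctive sum is the nim-sum of the parts.
Combined value = 1 ⊕ 5 ⊕ 1 = 5.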